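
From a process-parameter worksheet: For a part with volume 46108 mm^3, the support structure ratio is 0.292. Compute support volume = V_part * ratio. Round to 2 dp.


V_support = 46108 * 0.292 = 13463.54 mm^3


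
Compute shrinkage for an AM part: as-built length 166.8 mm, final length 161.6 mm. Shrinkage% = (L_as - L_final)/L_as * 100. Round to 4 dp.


Shrinkage = ((166.8-161.6)/166.8)*100 = 3.1175 %


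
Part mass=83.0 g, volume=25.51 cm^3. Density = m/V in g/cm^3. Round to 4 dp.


rho = 83.0 / 25.51 = 3.2536 g/cm^3


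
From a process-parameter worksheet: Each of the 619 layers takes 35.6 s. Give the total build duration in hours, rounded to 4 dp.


t = 619 * 35.6 / 3600 = 6.1212 hrs


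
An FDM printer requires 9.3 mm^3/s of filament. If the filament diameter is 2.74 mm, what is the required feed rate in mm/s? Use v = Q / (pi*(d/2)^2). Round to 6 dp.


A = pi*(2.74/2)^2 = 5.896455
v = 9.3 / 5.896455 = 1.577219 mm/s


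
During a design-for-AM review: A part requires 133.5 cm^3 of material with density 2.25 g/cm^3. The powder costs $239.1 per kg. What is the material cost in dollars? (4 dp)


Mass = 133.5*2.25/1000 = 0.300375 kg
Cost = 0.300375 * 239.1 = 71.8197 $


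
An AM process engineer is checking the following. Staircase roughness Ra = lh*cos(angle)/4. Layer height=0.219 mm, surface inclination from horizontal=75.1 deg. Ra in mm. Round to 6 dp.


Ra = 0.219 * cos(75.1) / 4 = 0.014078 mm


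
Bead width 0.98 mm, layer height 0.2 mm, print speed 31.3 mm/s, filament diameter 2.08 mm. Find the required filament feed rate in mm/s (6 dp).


Q = 0.98 * 0.2 * 31.3 = 6.1348 mm^3/s
A_fil = pi*(2.08/2)^2 = 3.39794661 mm^2
v_feed = 6.1348 / 3.39794661 = 1.805443 mm/s


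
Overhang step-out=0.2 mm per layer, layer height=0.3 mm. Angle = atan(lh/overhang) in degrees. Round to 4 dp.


angle = atan(0.3/0.2) = 56.3099 degrees


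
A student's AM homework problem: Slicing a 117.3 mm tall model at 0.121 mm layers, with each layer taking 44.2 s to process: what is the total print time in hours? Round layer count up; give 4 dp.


Layers = ceil(117.3/0.121) = 970
t = 970 * 44.2 / 3600 = 11.9094 hrs


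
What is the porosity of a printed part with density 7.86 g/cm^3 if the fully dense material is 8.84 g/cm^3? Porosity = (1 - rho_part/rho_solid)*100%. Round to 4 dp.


Porosity = (1-7.86/8.84)*100 = 11.086 %


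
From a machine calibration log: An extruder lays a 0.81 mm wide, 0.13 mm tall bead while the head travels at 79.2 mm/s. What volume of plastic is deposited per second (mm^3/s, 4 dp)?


Rate = 0.81 * 0.13 * 79.2 = 8.3398 mm^3/s


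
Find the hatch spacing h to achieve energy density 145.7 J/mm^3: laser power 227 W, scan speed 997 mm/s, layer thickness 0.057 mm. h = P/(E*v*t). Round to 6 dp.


h = 227 / (145.7*997*0.057) = 0.027416 mm


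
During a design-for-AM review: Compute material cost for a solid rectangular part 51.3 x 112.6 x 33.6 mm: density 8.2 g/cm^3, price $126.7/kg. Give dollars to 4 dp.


V = 51.3 * 112.6 * 33.6 = 194086.368 mm^3 = 194.086368 cm^3
Mass = 194.086368 * 8.2 / 1000 = 1.59150822 kg
Cost = 1.59150822 * 126.7 = 201.6441 $


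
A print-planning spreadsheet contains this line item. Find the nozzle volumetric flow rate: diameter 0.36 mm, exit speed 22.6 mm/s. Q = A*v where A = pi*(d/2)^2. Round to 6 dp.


A = pi*(0.36/2)^2 = 0.1017876 mm^2
Q = 0.1017876 * 22.6 = 2.3004 mm^3/s


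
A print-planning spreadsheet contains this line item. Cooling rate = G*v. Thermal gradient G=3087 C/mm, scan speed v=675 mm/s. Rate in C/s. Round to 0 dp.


CR = 3087 * 675 = 2083725 C/s


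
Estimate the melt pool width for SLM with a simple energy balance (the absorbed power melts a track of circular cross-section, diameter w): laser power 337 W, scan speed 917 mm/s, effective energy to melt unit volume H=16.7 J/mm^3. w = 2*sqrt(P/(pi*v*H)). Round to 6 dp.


w = 2*sqrt(337/(pi*917*16.7)) = 0.167389 mm


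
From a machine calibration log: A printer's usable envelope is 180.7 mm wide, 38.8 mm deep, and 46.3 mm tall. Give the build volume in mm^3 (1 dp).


V = 180.7 * 38.8 * 46.3 = 324616.7 mm^3


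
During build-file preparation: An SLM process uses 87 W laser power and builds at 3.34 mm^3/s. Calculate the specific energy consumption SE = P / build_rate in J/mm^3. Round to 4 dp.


SE = 87 / 3.34 = 26.0479 J/mm^3


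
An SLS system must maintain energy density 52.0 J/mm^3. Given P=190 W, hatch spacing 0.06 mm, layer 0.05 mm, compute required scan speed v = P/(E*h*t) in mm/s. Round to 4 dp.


v = 190 / (52.0*0.06*0.05) = 1217.9487 mm/s


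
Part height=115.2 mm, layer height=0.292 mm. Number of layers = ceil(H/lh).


Layers = ceil(115.2/0.292) = 395


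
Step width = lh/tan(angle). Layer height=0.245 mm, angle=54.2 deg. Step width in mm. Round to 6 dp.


step = 0.245 / tan(54.2) = 0.1767 mm


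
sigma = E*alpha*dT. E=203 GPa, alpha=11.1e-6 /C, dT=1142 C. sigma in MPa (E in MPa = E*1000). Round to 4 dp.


sigma = 203*1000 * 11.1e-6 * 1142 = 2573.2686 MPa


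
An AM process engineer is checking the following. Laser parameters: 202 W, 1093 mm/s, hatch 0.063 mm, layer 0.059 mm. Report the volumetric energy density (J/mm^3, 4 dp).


E = 202 / (1093*0.063*0.059) = 49.7209 J/mm^3


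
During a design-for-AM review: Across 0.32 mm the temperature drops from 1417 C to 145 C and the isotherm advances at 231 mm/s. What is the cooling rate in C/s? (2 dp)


G = (1417-145)/0.32 = 3975.0 C/mm
CR = 3975.0 * 231 = 918225.0 C/s


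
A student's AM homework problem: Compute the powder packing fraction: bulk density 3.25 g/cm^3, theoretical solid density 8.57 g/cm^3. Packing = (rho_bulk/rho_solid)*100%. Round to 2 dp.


Packing = (3.25/8.57)*100 = 37.92 %


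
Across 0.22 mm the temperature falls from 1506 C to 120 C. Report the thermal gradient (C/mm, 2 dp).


G = (1506-120)/0.22 = 6300.0 C/mm


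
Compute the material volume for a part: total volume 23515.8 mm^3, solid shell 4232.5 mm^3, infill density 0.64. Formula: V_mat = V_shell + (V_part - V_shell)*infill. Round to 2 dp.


V_infill = (23515.8 - 4232.5) * 0.64 = 12341.31
V_total = 4232.5 + 12341.31 = 16573.81 mm^3


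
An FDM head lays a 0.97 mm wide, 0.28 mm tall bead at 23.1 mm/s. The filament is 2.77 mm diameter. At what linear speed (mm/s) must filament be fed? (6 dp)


Q = 0.97 * 0.28 * 23.1 = 6.27396 mm^3/s
A_fil = pi*(2.77/2)^2 = 6.02628157 mm^2
v_feed = 6.27396 / 6.02628157 = 1.0411 mm/s


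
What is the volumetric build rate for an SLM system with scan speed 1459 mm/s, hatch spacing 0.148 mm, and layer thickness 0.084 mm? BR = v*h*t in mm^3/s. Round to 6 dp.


Rate = 1459 * 0.148 * 0.084 = 18.138288 mm^3/s


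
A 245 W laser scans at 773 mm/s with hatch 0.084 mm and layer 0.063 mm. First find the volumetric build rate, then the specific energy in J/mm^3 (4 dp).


Build rate = 773 * 0.084 * 0.063 = 4.090716 mm^3/s
SE = 245 / 4.090716 = 59.8917 J/mm^3


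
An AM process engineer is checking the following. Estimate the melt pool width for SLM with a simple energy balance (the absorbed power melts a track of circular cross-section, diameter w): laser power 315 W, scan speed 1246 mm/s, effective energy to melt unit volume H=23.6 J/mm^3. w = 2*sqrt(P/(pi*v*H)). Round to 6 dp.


w = 2*sqrt(315/(pi*1246*23.6)) = 0.116787 mm


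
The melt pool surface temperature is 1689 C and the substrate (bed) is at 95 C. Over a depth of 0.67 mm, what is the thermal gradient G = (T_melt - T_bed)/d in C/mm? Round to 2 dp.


G = (1689-95)/0.67 = 2379.1 C/mm


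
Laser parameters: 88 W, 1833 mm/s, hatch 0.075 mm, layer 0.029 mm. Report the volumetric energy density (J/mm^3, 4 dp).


E = 88 / (1833*0.075*0.029) = 22.073 J/mm^3


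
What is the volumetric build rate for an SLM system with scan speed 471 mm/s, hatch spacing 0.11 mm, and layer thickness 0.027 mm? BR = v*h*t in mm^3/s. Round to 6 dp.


Rate = 471 * 0.11 * 0.027 = 1.39887 mm^3/s


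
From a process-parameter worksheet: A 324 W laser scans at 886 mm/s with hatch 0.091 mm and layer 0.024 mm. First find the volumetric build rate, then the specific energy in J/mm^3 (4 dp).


Build rate = 886 * 0.091 * 0.024 = 1.935024 mm^3/s
SE = 324 / 1.935024 = 167.4398 J/mm^3


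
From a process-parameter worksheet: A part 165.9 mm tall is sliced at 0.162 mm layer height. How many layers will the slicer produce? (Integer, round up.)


Layers = ceil(165.9/0.162) = 1025


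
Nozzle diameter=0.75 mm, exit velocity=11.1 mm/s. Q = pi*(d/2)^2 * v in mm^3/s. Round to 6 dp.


A = pi*(0.75/2)^2 = 0.44178647 mm^2
Q = 0.44178647 * 11.1 = 4.90383 mm^3/s


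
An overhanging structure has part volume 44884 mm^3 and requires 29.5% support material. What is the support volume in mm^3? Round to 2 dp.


V_support = 44884 * 0.295 = 13240.78 mm^3


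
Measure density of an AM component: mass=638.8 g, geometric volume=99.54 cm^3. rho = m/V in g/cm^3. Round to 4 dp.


rho = 638.8 / 99.54 = 6.4175 g/cm^3


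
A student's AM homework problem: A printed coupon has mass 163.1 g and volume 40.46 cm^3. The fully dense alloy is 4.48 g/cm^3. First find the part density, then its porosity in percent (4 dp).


rho_part = 163.1 / 40.46 = 4.03114187 g/cm^3
Porosity = (1 - 4.03114187/4.48)*100 = 10.0192 %


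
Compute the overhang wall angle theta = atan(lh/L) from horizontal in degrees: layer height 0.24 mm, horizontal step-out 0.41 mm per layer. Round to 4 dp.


angle = atan(0.24/0.41) = 30.3432 degrees


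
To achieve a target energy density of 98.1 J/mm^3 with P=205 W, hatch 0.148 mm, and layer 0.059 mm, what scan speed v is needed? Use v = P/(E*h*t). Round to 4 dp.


v = 205 / (98.1*0.148*0.059) = 239.3157 mm/s


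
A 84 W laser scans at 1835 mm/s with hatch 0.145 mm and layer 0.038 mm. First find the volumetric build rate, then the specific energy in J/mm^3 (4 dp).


Build rate = 1835 * 0.145 * 0.038 = 10.11085 mm^3/s
SE = 84 / 10.11085 = 8.3079 J/mm^3


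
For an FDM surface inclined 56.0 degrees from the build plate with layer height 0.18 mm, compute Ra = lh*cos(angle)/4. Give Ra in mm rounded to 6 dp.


Ra = 0.18 * cos(56.0) / 4 = 0.025164 mm


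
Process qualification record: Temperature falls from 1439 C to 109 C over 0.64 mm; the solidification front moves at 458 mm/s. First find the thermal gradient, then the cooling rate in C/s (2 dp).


G = (1439-109)/0.64 = 2078.125 C/mm
CR = 2078.125 * 458 = 951781.25 C/s


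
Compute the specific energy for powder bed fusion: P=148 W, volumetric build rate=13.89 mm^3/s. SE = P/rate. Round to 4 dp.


SE = 148 / 13.89 = 10.6551 J/mm^3


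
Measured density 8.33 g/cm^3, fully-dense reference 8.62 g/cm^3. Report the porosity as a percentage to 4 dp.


Porosity = (1-8.33/8.62)*100 = 3.3643 %


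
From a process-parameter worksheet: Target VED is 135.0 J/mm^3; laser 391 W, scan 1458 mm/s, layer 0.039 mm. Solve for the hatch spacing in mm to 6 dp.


h = 391 / (135.0*1458*0.039) = 0.050936 mm


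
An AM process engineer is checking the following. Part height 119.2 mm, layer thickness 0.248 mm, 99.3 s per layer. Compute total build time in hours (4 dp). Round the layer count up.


Layers = ceil(119.2/0.248) = 481
t = 481 * 99.3 / 3600 = 13.2676 hrs


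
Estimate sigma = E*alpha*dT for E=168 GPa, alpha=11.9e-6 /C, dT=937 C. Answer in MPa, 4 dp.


sigma = 168*1000 * 11.9e-6 * 937 = 1873.2504 MPa


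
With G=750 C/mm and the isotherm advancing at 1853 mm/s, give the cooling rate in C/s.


CR = 750 * 1853 = 1389750 C/s


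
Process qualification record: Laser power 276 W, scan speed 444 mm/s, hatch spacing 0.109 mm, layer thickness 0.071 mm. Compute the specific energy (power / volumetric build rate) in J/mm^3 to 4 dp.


Build rate = 444 * 0.109 * 0.071 = 3.436116 mm^3/s
SE = 276 / 3.436116 = 80.3232 J/mm^3


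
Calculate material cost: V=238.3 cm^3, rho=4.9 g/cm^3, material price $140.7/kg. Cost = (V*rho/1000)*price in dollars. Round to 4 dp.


Mass = 238.3*4.9/1000 = 1.16767 kg
Cost = 1.16767 * 140.7 = 164.2912 $


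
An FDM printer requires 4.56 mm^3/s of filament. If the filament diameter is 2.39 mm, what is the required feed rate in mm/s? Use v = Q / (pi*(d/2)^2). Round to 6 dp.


A = pi*(2.39/2)^2 = 4.486273
v = 4.56 / 4.486273 = 1.016434 mm/s


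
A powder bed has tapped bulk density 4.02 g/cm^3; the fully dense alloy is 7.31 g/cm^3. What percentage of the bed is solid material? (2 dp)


Packing = (4.02/7.31)*100 = 54.99 %


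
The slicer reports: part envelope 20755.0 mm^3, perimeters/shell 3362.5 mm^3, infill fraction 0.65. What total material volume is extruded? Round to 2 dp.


V_infill = (20755.0 - 3362.5) * 0.65 = 11305.13
V_total = 3362.5 + 11305.13 = 14667.63 mm^3


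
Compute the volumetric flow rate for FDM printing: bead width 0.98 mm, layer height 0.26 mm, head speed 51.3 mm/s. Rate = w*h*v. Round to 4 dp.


Rate = 0.98 * 0.26 * 51.3 = 13.0712 mm^3/s


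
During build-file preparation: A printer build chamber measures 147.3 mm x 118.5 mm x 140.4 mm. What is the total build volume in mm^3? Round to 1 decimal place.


V = 147.3 * 118.5 * 140.4 = 2450689.0 mm^3


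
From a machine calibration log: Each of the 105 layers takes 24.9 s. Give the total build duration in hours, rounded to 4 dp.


t = 105 * 24.9 / 3600 = 0.7263 hrs


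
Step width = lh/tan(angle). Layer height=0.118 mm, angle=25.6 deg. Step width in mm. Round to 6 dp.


step = 0.118 / tan(25.6) = 0.246285 mm


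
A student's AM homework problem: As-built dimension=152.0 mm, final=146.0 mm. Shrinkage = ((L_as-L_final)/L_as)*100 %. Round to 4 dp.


Shrinkage = ((152.0-146.0)/152.0)*100 = 3.9474 %


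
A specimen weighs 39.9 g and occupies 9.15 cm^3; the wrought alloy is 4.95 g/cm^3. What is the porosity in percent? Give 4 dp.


rho_part = 39.9 / 9.15 = 4.36065574 g/cm^3
Porosity = (1 - 4.36065574/4.95)*100 = 11.9059 %


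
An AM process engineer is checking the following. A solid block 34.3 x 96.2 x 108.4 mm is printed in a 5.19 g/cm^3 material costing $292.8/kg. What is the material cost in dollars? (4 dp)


V = 34.3 * 96.2 * 108.4 = 357683.144 mm^3 = 357.683144 cm^3
Mass = 357.683144 * 5.19 / 1000 = 1.85637552 kg
Cost = 1.85637552 * 292.8 = 543.5468 $


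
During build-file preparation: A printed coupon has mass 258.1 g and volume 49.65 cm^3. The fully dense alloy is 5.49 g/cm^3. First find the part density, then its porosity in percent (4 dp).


rho_part = 258.1 / 49.65 = 5.19838872 g/cm^3
Porosity = (1 - 5.19838872/5.49)*100 = 5.3117 %


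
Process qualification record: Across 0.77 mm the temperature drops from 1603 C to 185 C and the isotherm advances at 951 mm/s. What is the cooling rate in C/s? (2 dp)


G = (1603-185)/0.77 = 1841.55844156 C/mm
CR = 1841.55844156 * 951 = 1751322.08 C/s


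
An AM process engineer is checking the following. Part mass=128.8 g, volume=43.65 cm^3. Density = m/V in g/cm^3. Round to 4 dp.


rho = 128.8 / 43.65 = 2.9507 g/cm^3


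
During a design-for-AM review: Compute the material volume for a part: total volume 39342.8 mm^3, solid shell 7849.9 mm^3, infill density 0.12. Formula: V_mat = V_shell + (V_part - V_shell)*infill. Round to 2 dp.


V_infill = (39342.8 - 7849.9) * 0.12 = 3779.15
V_total = 7849.9 + 3779.15 = 11629.05 mm^3


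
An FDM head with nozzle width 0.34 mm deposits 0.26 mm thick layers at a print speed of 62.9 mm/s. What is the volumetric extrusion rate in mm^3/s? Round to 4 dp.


Rate = 0.34 * 0.26 * 62.9 = 5.5604 mm^3/s


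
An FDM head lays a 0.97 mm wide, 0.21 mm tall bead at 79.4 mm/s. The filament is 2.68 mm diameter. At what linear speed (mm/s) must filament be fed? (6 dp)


Q = 0.97 * 0.21 * 79.4 = 16.17378 mm^3/s
A_fil = pi*(2.68/2)^2 = 5.64104377 mm^2
v_feed = 16.17378 / 5.64104377 = 2.867161 mm/s


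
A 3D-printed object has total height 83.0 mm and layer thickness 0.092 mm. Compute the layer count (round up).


Layers = ceil(83.0/0.092) = 903


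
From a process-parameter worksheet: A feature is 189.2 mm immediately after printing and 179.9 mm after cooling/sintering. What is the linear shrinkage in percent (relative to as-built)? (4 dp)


Shrinkage = ((189.2-179.9)/189.2)*100 = 4.9154 %


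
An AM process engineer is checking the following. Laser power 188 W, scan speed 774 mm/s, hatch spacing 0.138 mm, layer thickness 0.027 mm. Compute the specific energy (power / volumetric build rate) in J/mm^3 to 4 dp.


Build rate = 774 * 0.138 * 0.027 = 2.883924 mm^3/s
SE = 188 / 2.883924 = 65.189 J/mm^3


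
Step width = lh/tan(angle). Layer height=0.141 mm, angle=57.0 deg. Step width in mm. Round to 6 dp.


step = 0.141 / tan(57.0) = 0.091566 mm


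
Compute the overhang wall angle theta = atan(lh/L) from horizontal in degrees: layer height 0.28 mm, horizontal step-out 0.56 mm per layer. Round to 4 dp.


angle = atan(0.28/0.56) = 26.5651 degrees


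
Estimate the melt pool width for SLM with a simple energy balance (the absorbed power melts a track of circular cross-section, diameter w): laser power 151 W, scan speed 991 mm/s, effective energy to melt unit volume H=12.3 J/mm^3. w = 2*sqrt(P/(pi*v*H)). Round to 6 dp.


w = 2*sqrt(151/(pi*991*12.3)) = 0.12559 mm


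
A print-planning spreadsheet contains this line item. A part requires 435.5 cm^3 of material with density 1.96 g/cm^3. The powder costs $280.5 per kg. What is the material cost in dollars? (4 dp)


Mass = 435.5*1.96/1000 = 0.85358 kg
Cost = 0.85358 * 280.5 = 239.4292 $


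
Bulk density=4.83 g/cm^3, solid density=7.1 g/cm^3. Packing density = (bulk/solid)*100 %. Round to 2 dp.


Packing = (4.83/7.1)*100 = 68.03 %


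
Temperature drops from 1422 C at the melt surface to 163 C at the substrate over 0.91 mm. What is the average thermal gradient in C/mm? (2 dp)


G = (1422-163)/0.91 = 1383.52 C/mm


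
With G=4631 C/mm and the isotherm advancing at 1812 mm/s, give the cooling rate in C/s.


CR = 4631 * 1812 = 8391372 C/s


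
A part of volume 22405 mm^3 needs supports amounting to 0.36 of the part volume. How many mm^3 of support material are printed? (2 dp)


V_support = 22405 * 0.36 = 8065.8 mm^3


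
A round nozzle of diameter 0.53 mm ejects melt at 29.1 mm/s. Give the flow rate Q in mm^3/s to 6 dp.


A = pi*(0.53/2)^2 = 0.22061834 mm^2
Q = 0.22061834 * 29.1 = 6.419994 mm^3/s


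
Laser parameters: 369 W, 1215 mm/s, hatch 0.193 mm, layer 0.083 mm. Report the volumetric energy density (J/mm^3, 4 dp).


E = 369 / (1215*0.193*0.083) = 18.959 J/mm^3


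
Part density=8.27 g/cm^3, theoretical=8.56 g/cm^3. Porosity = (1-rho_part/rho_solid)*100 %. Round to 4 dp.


Porosity = (1-8.27/8.56)*100 = 3.3879 %


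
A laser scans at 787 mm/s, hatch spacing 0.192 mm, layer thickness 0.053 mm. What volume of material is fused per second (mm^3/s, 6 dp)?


Rate = 787 * 0.192 * 0.053 = 8.008512 mm^3/s


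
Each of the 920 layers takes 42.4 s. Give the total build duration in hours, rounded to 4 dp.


t = 920 * 42.4 / 3600 = 10.8356 hrs


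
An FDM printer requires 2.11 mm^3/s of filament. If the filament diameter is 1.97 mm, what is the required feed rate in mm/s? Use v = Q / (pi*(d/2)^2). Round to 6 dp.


A = pi*(1.97/2)^2 = 3.048052
v = 2.11 / 3.048052 = 0.692245 mm/s


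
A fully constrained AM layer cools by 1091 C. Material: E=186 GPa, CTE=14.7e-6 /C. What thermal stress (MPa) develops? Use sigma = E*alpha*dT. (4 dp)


sigma = 186*1000 * 14.7e-6 * 1091 = 2983.0122 MPa


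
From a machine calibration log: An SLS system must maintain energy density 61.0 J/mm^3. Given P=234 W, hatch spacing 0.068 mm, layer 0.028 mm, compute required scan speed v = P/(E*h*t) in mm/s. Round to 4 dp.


v = 234 / (61.0*0.068*0.028) = 2014.7403 mm/s


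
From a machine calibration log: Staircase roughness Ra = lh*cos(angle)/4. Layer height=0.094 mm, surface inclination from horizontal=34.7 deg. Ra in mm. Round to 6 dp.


Ra = 0.094 * cos(34.7) / 4 = 0.01932 mm


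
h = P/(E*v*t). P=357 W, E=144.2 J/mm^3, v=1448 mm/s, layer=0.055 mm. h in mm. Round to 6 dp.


h = 357 / (144.2*1448*0.055) = 0.031086 mm


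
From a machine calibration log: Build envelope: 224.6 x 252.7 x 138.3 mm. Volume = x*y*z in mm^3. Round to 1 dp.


V = 224.6 * 252.7 * 138.3 = 7849412.9 mm^3


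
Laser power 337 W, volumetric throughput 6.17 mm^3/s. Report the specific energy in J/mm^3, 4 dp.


SE = 337 / 6.17 = 54.6191 J/mm^3


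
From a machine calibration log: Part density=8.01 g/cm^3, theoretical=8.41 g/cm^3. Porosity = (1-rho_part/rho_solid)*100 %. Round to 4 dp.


Porosity = (1-8.01/8.41)*100 = 4.7562 %


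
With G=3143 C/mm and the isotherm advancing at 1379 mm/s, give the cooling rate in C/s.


CR = 3143 * 1379 = 4334197 C/s


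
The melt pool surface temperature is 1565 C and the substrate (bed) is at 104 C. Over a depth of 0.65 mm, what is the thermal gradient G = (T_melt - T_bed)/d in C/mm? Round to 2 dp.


G = (1565-104)/0.65 = 2247.69 C/mm


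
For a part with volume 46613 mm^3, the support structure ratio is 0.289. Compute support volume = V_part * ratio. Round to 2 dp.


V_support = 46613 * 0.289 = 13471.16 mm^3


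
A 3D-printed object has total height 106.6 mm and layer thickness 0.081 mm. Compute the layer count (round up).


Layers = ceil(106.6/0.081) = 1317


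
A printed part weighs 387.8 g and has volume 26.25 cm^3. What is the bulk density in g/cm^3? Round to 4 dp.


rho = 387.8 / 26.25 = 14.7733 g/cm^3


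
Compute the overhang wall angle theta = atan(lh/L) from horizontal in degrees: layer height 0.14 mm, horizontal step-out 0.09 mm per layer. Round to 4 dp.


angle = atan(0.14/0.09) = 57.2648 degrees


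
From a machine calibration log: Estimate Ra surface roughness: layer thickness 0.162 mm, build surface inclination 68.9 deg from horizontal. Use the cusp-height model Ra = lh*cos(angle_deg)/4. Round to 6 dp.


Ra = 0.162 * cos(68.9) / 4 = 0.01458 mm


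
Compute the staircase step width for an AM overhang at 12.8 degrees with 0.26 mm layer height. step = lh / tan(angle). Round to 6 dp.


step = 0.26 / tan(12.8) = 1.144394 mm


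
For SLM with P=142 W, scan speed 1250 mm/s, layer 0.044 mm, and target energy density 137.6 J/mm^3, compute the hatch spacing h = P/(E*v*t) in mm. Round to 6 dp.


h = 142 / (137.6*1250*0.044) = 0.018763 mm


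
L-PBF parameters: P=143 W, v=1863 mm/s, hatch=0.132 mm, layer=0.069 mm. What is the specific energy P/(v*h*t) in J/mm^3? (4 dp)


Build rate = 1863 * 0.132 * 0.069 = 16.968204 mm^3/s
SE = 143 / 16.968204 = 8.4275 J/mm^3


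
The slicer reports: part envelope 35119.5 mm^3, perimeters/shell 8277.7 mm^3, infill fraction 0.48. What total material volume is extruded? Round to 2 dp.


V_infill = (35119.5 - 8277.7) * 0.48 = 12884.06
V_total = 8277.7 + 12884.06 = 21161.76 mm^3


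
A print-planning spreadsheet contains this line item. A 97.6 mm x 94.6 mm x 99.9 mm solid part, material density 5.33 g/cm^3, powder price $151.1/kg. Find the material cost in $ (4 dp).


V = 97.6 * 94.6 * 99.9 = 922372.704 mm^3 = 922.372704 cm^3
Mass = 922.372704 * 5.33 / 1000 = 4.91624651 kg
Cost = 4.91624651 * 151.1 = 742.8448 $


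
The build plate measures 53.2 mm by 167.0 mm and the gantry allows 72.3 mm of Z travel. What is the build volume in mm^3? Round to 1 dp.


V = 53.2 * 167.0 * 72.3 = 642342.1 mm^3


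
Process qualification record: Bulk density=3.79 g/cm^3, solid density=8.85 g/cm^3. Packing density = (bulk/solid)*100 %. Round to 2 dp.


Packing = (3.79/8.85)*100 = 42.82 %


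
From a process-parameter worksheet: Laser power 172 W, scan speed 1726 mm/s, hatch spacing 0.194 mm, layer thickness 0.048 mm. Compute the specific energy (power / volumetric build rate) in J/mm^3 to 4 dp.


Build rate = 1726 * 0.194 * 0.048 = 16.072512 mm^3/s
SE = 172 / 16.072512 = 10.7015 J/mm^3


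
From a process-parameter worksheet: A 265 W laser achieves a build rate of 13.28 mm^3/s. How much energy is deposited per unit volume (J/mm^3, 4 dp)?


SE = 265 / 13.28 = 19.9548 J/mm^3


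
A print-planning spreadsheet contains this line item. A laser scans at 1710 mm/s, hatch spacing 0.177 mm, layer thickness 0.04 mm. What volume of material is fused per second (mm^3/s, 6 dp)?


Rate = 1710 * 0.177 * 0.04 = 12.1068 mm^3/s


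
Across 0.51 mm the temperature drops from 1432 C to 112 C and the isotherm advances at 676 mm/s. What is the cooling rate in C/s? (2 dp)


G = (1432-112)/0.51 = 2588.23529412 C/mm
CR = 2588.23529412 * 676 = 1749647.06 C/s


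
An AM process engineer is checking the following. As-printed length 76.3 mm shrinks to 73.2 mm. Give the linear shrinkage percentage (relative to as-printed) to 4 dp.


Shrinkage = ((76.3-73.2)/76.3)*100 = 4.0629 %


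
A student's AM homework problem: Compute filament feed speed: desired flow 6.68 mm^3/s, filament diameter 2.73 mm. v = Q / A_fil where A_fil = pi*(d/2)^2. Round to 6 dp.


A = pi*(2.73/2)^2 = 5.853494
v = 6.68 / 5.853494 = 1.141199 mm/s


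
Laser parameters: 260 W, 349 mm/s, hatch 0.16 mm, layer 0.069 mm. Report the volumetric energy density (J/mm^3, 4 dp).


E = 260 / (349*0.16*0.069) = 67.4806 J/mm^3


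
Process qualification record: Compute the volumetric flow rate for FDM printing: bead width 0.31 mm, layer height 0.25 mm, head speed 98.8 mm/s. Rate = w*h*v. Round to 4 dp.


Rate = 0.31 * 0.25 * 98.8 = 7.657 mm^3/s


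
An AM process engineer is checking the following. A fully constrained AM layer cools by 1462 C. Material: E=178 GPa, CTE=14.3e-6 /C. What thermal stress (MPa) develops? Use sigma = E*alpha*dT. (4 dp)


sigma = 178*1000 * 14.3e-6 * 1462 = 3721.3748 MPa


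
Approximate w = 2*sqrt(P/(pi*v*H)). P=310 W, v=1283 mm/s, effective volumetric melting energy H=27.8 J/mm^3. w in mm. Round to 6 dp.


w = 2*sqrt(310/(pi*1283*27.8)) = 0.105196 mm


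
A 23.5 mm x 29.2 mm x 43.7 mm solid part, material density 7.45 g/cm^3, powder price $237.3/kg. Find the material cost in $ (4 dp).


V = 23.5 * 29.2 * 43.7 = 29986.94 mm^3 = 29.98694 cm^3
Mass = 29.98694 * 7.45 / 1000 = 0.2234027 kg
Cost = 0.2234027 * 237.3 = 53.0135 $


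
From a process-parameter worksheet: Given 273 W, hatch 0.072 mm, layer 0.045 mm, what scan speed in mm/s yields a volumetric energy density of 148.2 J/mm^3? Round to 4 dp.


v = 273 / (148.2*0.072*0.045) = 568.551 mm/s


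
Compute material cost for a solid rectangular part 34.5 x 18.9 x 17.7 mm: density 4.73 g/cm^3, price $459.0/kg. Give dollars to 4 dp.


V = 34.5 * 18.9 * 17.7 = 11541.285 mm^3 = 11.541285 cm^3
Mass = 11.541285 * 4.73 / 1000 = 0.05459028 kg
Cost = 0.05459028 * 459.0 = 25.0569 $


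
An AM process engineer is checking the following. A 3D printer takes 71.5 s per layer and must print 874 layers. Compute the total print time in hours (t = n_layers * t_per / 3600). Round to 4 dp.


t = 874 * 71.5 / 3600 = 17.3586 hrs


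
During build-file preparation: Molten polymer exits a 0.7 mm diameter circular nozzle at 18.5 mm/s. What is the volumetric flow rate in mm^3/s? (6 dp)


A = pi*(0.7/2)^2 = 0.3848451 mm^2
Q = 0.3848451 * 18.5 = 7.119634 mm^3/s


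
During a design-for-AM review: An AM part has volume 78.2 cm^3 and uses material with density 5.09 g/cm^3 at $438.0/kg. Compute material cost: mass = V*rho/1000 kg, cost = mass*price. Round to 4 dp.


Mass = 78.2*5.09/1000 = 0.398038 kg
Cost = 0.398038 * 438.0 = 174.3406 $


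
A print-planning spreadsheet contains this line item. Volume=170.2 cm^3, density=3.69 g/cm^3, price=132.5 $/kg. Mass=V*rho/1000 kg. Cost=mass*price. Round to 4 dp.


Mass = 170.2*3.69/1000 = 0.628038 kg
Cost = 0.628038 * 132.5 = 83.215 $


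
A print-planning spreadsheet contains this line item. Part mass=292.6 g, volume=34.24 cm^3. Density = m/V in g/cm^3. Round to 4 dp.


rho = 292.6 / 34.24 = 8.5456 g/cm^3


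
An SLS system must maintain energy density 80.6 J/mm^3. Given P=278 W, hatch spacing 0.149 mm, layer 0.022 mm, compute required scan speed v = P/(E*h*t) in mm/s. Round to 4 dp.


v = 278 / (80.6*0.149*0.022) = 1052.2061 mm/s


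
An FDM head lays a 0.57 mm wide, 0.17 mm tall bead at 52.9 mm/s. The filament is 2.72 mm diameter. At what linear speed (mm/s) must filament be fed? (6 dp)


Q = 0.57 * 0.17 * 52.9 = 5.12601 mm^3/s
A_fil = pi*(2.72/2)^2 = 5.81068977 mm^2
v_feed = 5.12601 / 5.81068977 = 0.882169 mm/s


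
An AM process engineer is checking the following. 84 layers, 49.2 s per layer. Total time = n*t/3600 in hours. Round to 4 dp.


t = 84 * 49.2 / 3600 = 1.148 hrs


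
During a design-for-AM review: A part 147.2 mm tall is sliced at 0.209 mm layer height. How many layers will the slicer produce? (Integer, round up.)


Layers = ceil(147.2/0.209) = 705


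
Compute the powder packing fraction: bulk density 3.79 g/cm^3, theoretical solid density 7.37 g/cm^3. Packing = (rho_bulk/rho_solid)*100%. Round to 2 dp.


Packing = (3.79/7.37)*100 = 51.42 %


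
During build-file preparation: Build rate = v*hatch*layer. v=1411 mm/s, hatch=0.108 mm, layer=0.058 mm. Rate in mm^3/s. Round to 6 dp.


Rate = 1411 * 0.108 * 0.058 = 8.838504 mm^3/s


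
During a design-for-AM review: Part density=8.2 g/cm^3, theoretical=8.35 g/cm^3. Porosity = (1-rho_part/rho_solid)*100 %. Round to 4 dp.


Porosity = (1-8.2/8.35)*100 = 1.7964 %


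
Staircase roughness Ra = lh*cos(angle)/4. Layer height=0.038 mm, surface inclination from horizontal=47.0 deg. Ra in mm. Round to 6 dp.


Ra = 0.038 * cos(47.0) / 4 = 0.006479 mm


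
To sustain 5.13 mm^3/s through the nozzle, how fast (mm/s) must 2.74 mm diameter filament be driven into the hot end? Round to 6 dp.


A = pi*(2.74/2)^2 = 5.896455
v = 5.13 / 5.896455 = 0.870014 mm/s


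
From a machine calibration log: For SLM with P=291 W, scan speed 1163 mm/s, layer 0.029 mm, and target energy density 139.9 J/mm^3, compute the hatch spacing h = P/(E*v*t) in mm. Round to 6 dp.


h = 291 / (139.9*1163*0.029) = 0.061673 mm


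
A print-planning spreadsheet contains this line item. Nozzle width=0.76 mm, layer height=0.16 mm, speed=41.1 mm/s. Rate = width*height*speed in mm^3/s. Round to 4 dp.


Rate = 0.76 * 0.16 * 41.1 = 4.9978 mm^3/s


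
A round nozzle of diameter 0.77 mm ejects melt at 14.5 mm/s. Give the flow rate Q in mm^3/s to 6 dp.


A = pi*(0.77/2)^2 = 0.46566257 mm^2
Q = 0.46566257 * 14.5 = 6.752107 mm^3/s


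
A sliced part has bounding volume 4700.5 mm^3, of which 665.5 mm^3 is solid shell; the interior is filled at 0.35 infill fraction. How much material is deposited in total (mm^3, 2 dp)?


V_infill = (4700.5 - 665.5) * 0.35 = 1412.25
V_total = 665.5 + 1412.25 = 2077.75 mm^3


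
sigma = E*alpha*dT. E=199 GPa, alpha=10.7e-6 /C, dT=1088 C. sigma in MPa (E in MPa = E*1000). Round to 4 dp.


sigma = 199*1000 * 10.7e-6 * 1088 = 2316.6784 MPa


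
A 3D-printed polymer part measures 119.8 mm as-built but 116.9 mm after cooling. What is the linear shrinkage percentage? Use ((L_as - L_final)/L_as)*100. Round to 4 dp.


Shrinkage = ((119.8-116.9)/119.8)*100 = 2.4207 %


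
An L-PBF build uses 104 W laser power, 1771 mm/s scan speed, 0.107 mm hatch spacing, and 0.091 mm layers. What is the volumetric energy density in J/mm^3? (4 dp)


E = 104 / (1771*0.107*0.091) = 6.031 J/mm^3


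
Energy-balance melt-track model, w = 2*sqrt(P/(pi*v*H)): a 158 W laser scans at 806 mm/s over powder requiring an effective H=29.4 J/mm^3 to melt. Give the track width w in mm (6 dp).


w = 2*sqrt(158/(pi*806*29.4)) = 0.092139 mm


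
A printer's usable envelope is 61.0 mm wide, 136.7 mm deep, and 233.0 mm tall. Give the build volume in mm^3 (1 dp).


V = 61.0 * 136.7 * 233.0 = 1942917.1 mm^3


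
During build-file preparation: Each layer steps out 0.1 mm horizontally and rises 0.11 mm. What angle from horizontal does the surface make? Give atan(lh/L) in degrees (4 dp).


angle = atan(0.11/0.1) = 47.7263 degrees


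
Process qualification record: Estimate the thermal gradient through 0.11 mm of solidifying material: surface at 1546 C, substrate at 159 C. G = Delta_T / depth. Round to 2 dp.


G = (1546-159)/0.11 = 12609.09 C/mm


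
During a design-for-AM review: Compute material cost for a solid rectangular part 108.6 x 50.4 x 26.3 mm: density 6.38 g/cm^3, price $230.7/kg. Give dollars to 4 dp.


V = 108.6 * 50.4 * 26.3 = 143951.472 mm^3 = 143.951472 cm^3
Mass = 143.951472 * 6.38 / 1000 = 0.91841039 kg
Cost = 0.91841039 * 230.7 = 211.8773 $


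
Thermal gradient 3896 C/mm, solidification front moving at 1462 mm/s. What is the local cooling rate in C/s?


CR = 3896 * 1462 = 5695952 C/s


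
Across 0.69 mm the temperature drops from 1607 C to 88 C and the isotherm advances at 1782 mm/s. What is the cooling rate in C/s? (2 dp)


G = (1607-88)/0.69 = 2201.44927536 C/mm
CR = 2201.44927536 * 1782 = 3922982.61 C/s


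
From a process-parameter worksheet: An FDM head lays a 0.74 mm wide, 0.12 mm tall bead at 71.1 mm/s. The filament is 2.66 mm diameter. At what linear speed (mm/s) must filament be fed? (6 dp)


Q = 0.74 * 0.12 * 71.1 = 6.31368 mm^3/s
A_fil = pi*(2.66/2)^2 = 5.55716324 mm^2
v_feed = 6.31368 / 5.55716324 = 1.136134 mm/s


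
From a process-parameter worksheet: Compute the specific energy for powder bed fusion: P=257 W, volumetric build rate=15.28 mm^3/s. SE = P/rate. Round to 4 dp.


SE = 257 / 15.28 = 16.8194 J/mm^3


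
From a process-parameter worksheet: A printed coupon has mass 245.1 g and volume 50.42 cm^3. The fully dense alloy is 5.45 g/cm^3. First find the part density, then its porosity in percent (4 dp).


rho_part = 245.1 / 50.42 = 4.8611662 g/cm^3
Porosity = (1 - 4.8611662/5.45)*100 = 10.8043 %


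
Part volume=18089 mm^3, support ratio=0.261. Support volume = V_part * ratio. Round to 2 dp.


V_support = 18089 * 0.261 = 4721.23 mm^3


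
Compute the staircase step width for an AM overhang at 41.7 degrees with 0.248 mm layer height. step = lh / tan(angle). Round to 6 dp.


step = 0.248 / tan(41.7) = 0.278349 mm


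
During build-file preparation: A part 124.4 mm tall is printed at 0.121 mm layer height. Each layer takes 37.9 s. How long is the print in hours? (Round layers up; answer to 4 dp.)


Layers = ceil(124.4/0.121) = 1029
t = 1029 * 37.9 / 3600 = 10.8331 hrs


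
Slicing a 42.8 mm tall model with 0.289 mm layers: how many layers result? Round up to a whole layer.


Layers = ceil(42.8/0.289) = 149


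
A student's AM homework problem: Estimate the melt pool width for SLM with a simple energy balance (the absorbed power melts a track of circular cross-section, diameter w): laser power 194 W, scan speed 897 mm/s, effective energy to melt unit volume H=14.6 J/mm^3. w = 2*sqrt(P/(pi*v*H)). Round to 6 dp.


w = 2*sqrt(194/(pi*897*14.6)) = 0.137336 mm


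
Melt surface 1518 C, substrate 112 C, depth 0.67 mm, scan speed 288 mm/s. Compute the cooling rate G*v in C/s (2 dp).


G = (1518-112)/0.67 = 2098.50746269 C/mm
CR = 2098.50746269 * 288 = 604370.15 C/s


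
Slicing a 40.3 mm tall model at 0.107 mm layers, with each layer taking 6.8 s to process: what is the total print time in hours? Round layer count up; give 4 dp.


Layers = ceil(40.3/0.107) = 377
t = 377 * 6.8 / 3600 = 0.7121 hrs


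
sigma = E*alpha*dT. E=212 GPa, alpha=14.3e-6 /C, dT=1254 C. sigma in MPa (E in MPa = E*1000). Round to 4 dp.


sigma = 212*1000 * 14.3e-6 * 1254 = 3801.6264 MPa


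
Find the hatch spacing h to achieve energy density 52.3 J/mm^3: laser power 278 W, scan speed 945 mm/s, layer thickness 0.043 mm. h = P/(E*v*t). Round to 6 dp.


h = 278 / (52.3*945*0.043) = 0.130811 mm


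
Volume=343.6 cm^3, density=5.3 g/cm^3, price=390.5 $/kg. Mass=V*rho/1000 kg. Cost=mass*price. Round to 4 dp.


Mass = 343.6*5.3/1000 = 1.82108 kg
Cost = 1.82108 * 390.5 = 711.1317 $


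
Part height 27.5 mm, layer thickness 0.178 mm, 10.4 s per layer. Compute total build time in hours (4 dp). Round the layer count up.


Layers = ceil(27.5/0.178) = 155
t = 155 * 10.4 / 3600 = 0.4478 hrs


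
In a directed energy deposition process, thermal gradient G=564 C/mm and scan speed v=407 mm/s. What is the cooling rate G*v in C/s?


CR = 564 * 407 = 229548 C/s


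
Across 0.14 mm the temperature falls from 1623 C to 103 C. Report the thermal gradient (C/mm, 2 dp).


G = (1623-103)/0.14 = 10857.14 C/mm


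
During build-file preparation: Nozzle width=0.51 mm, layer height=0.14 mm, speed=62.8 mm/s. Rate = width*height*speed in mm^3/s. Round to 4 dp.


Rate = 0.51 * 0.14 * 62.8 = 4.4839 mm^3/s


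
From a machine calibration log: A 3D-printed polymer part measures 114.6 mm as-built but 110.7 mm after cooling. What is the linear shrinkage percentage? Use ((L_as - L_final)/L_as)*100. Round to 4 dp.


Shrinkage = ((114.6-110.7)/114.6)*100 = 3.4031 %


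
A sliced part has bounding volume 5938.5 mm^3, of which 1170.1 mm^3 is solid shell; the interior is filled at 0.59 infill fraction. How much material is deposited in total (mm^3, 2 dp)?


V_infill = (5938.5 - 1170.1) * 0.59 = 2813.36
V_total = 1170.1 + 2813.36 = 3983.46 mm^3


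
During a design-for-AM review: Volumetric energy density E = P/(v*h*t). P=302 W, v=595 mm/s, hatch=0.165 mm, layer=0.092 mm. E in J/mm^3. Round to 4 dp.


E = 302 / (595*0.165*0.092) = 33.4363 J/mm^3


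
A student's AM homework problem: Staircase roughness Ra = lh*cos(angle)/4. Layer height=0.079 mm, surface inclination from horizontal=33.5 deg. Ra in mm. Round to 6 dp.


Ra = 0.079 * cos(33.5) / 4 = 0.016469 mm


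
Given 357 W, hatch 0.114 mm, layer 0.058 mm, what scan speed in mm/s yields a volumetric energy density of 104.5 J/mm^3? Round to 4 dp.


v = 357 / (104.5*0.114*0.058) = 516.6769 mm/s


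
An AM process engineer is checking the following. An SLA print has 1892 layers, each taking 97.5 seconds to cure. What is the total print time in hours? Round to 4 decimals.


t = 1892 * 97.5 / 3600 = 51.2417 hrs


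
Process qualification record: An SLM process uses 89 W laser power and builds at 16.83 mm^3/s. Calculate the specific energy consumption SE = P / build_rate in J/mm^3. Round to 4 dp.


SE = 89 / 16.83 = 5.2882 J/mm^3


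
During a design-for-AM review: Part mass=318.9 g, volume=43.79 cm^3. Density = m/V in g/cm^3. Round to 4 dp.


rho = 318.9 / 43.79 = 7.2825 g/cm^3


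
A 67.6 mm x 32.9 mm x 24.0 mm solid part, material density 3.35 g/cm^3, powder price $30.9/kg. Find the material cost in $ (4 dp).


V = 67.6 * 32.9 * 24.0 = 53376.96 mm^3 = 53.37696 cm^3
Mass = 53.37696 * 3.35 / 1000 = 0.17881282 kg
Cost = 0.17881282 * 30.9 = 5.5253 $


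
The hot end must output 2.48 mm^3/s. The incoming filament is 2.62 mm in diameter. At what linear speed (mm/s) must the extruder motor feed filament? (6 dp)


A = pi*(2.62/2)^2 = 5.391287
v = 2.48 / 5.391287 = 0.460001 mm/s


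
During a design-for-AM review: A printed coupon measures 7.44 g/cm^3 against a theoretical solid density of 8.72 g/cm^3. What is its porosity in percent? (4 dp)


Porosity = (1-7.44/8.72)*100 = 14.6789 %


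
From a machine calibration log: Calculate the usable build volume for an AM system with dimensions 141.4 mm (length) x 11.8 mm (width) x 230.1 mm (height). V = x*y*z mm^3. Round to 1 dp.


V = 141.4 * 11.8 * 230.1 = 383926.5 mm^3


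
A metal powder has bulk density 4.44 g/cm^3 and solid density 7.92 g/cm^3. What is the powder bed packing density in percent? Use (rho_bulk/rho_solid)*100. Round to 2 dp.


Packing = (4.44/7.92)*100 = 56.06 %
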